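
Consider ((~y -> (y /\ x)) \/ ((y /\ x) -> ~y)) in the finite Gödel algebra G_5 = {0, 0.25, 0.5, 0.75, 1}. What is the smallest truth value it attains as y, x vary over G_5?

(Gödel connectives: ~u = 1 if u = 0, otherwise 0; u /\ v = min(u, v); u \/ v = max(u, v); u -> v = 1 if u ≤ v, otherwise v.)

Every assignment gives 1. For instance at y = 0, x = 0:
  ~y: Gödel ¬ of 0 = 1 (operand is 0)
  (y /\ x) = min(0, 0) = 0
  (~y -> (y /\ x)): 1 > 0, so result = 0
  (y /\ x) = min(0, 0) = 0
  ~y: Gödel ¬ of 0 = 1 (operand is 0)
  ((y /\ x) -> ~y): 0 ≤ 1, so result = 1
  ((~y -> (y /\ x)) \/ ((y /\ x) -> ~y)) = max(0, 1) = 1
All 25 assignments give value 1 — the formula is a G_5-tautology.

1.00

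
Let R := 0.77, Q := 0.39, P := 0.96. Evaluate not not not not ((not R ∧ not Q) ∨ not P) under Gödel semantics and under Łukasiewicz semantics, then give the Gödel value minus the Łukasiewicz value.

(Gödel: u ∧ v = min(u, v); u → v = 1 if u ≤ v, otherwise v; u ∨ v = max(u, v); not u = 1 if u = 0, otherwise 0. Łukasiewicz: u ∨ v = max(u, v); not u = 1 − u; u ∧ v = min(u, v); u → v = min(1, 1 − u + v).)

Gödel evaluation:
  not R: Gödel ¬ of 0.77 = 0 (operand ≠ 0)
  not Q: Gödel ¬ of 0.39 = 0 (operand ≠ 0)
  (not R ∧ not Q) = min(0, 0) = 0
  not P: Gödel ¬ of 0.96 = 0 (operand ≠ 0)
  ((not R ∧ not Q) ∨ not P) = max(0, 0) = 0
  not ((not R ∧ not Q) ∨ not P): Gödel ¬ of 0 = 1 (operand is 0)
  not not ((not R ∧ not Q) ∨ not P): Gödel ¬ of 1 = 0 (operand ≠ 0)
  not not not ((not R ∧ not Q) ∨ not P): Gödel ¬ of 0 = 1 (operand is 0)
  not not not not ((not R ∧ not Q) ∨ not P): Gödel ¬ of 1 = 0 (operand ≠ 0)
  Gödel value = 0
Łukasiewicz evaluation:
  not R: Łukasiewicz ¬ gives 1 − 0.77 = 0.23
  not Q: Łukasiewicz ¬ gives 1 − 0.39 = 0.61
  (not R ∧ not Q) = min(0.23, 0.61) = 0.23
  not P: Łukasiewicz ¬ gives 1 − 0.96 = 0.04
  ((not R ∧ not Q) ∨ not P) = max(0.23, 0.04) = 0.23
  not ((not R ∧ not Q) ∨ not P): Łukasiewicz ¬ gives 1 − 0.23 = 0.77
  not not ((not R ∧ not Q) ∨ not P): Łukasiewicz ¬ gives 1 − 0.77 = 0.23
  not not not ((not R ∧ not Q) ∨ not P): Łukasiewicz ¬ gives 1 − 0.23 = 0.77
  not not not not ((not R ∧ not Q) ∨ not P): Łukasiewicz ¬ gives 1 − 0.77 = 0.23
  Łukasiewicz value = 0.23
Difference: 0 − 0.23 = -0.23

-0.23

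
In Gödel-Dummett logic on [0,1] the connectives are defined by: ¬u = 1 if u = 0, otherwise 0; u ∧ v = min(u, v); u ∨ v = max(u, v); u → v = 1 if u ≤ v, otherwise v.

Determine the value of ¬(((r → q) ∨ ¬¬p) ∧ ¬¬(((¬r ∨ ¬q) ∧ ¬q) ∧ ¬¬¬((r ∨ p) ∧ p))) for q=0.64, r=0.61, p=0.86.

1.00

(r → q): 0.61 ≤ 0.64, so result = 1
¬p: Gödel ¬ of 0.86 = 0 (operand ≠ 0)
¬¬p: Gödel ¬ of 0 = 1 (operand is 0)
((r → q) ∨ ¬¬p) = max(1, 1) = 1
¬r: Gödel ¬ of 0.61 = 0 (operand ≠ 0)
¬q: Gödel ¬ of 0.64 = 0 (operand ≠ 0)
(¬r ∨ ¬q) = max(0, 0) = 0
¬q: Gödel ¬ of 0.64 = 0 (operand ≠ 0)
((¬r ∨ ¬q) ∧ ¬q) = min(0, 0) = 0
(r ∨ p) = max(0.61, 0.86) = 0.86
((r ∨ p) ∧ p) = min(0.86, 0.86) = 0.86
¬((r ∨ p) ∧ p): Gödel ¬ of 0.86 = 0 (operand ≠ 0)
¬¬((r ∨ p) ∧ p): Gödel ¬ of 0 = 1 (operand is 0)
¬¬¬((r ∨ p) ∧ p): Gödel ¬ of 1 = 0 (operand ≠ 0)
(((¬r ∨ ¬q) ∧ ¬q) ∧ ¬¬¬((r ∨ p) ∧ p)) = min(0, 0) = 0
¬(((¬r ∨ ¬q) ∧ ¬q) ∧ ¬¬¬((r ∨ p) ∧ p)): Gödel ¬ of 0 = 1 (operand is 0)
¬¬(((¬r ∨ ¬q) ∧ ¬q) ∧ ¬¬¬((r ∨ p) ∧ p)): Gödel ¬ of 1 = 0 (operand ≠ 0)
(((r → q) ∨ ¬¬p) ∧ ¬¬(((¬r ∨ ¬q) ∧ ¬q) ∧ ¬¬¬((r ∨ p) ∧ p))) = min(1, 0) = 0
¬(((r → q) ∨ ¬¬p) ∧ ¬¬(((¬r ∨ ¬q) ∧ ¬q) ∧ ¬¬¬((r ∨ p) ∧ p))): Gödel ¬ of 0 = 1 (operand is 0)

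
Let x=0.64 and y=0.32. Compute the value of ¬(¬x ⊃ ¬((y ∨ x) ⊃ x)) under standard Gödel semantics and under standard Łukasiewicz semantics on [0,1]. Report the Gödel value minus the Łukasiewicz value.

-0.36

Gödel evaluation:
  ¬x: Gödel ¬ of 0.64 = 0 (operand ≠ 0)
  (y ∨ x) = max(0.32, 0.64) = 0.64
  ((y ∨ x) ⊃ x): 0.64 ≤ 0.64, so result = 1
  ¬((y ∨ x) ⊃ x): Gödel ¬ of 1 = 0 (operand ≠ 0)
  (¬x ⊃ ¬((y ∨ x) ⊃ x)): 0 ≤ 0, so result = 1
  ¬(¬x ⊃ ¬((y ∨ x) ⊃ x)): Gödel ¬ of 1 = 0 (operand ≠ 0)
  Gödel value = 0
Łukasiewicz evaluation:
  ¬x: Łukasiewicz ¬ gives 1 − 0.64 = 0.36
  (y ∨ x) = max(0.32, 0.64) = 0.64
  ((y ∨ x) ⊃ x): min(1, 1 − 0.64 + 0.64) = 1
  ¬((y ∨ x) ⊃ x): Łukasiewicz ¬ gives 1 − 1 = 0
  (¬x ⊃ ¬((y ∨ x) ⊃ x)): min(1, 1 − 0.36 + 0) = 0.64
  ¬(¬x ⊃ ¬((y ∨ x) ⊃ x)): Łukasiewicz ¬ gives 1 − 0.64 = 0.36
  Łukasiewicz value = 0.36
Difference: 0 − 0.36 = -0.36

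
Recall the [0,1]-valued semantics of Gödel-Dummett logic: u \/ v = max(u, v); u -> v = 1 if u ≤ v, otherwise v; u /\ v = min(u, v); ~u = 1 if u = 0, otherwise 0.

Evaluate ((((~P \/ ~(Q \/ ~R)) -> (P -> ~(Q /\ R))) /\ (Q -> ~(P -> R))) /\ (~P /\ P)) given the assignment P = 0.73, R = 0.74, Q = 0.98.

0.00

~P: Gödel ¬ of 0.73 = 0 (operand ≠ 0)
~R: Gödel ¬ of 0.74 = 0 (operand ≠ 0)
(Q \/ ~R) = max(0.98, 0) = 0.98
~(Q \/ ~R): Gödel ¬ of 0.98 = 0 (operand ≠ 0)
(~P \/ ~(Q \/ ~R)) = max(0, 0) = 0
(Q /\ R) = min(0.98, 0.74) = 0.74
~(Q /\ R): Gödel ¬ of 0.74 = 0 (operand ≠ 0)
(P -> ~(Q /\ R)): 0.73 > 0, so result = 0
((~P \/ ~(Q \/ ~R)) -> (P -> ~(Q /\ R))): 0 ≤ 0, so result = 1
(P -> R): 0.73 ≤ 0.74, so result = 1
~(P -> R): Gödel ¬ of 1 = 0 (operand ≠ 0)
(Q -> ~(P -> R)): 0.98 > 0, so result = 0
(((~P \/ ~(Q \/ ~R)) -> (P -> ~(Q /\ R))) /\ (Q -> ~(P -> R))) = min(1, 0) = 0
~P: Gödel ¬ of 0.73 = 0 (operand ≠ 0)
(~P /\ P) = min(0, 0.73) = 0
((((~P \/ ~(Q \/ ~R)) -> (P -> ~(Q /\ R))) /\ (Q -> ~(P -> R))) /\ (~P /\ P)) = min(0, 0) = 0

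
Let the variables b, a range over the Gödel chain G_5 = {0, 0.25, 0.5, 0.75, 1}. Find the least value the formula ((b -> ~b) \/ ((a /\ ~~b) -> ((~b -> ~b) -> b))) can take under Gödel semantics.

0.25

The minimum is attained at b = 0.25, a = 0.5:
  ~b: Gödel ¬ of 0.25 = 0 (operand ≠ 0)
  (b -> ~b): 0.25 > 0, so result = 0
  ~b: Gödel ¬ of 0.25 = 0 (operand ≠ 0)
  ~~b: Gödel ¬ of 0 = 1 (operand is 0)
  (a /\ ~~b) = min(0.5, 1) = 0.5
  ~b: Gödel ¬ of 0.25 = 0 (operand ≠ 0)
  ~b: Gödel ¬ of 0.25 = 0 (operand ≠ 0)
  (~b -> ~b): 0 ≤ 0, so result = 1
  ((~b -> ~b) -> b): 1 > 0.25, so result = 0.25
  ((a /\ ~~b) -> ((~b -> ~b) -> b)): 0.5 > 0.25, so result = 0.25
  ((b -> ~b) \/ ((a /\ ~~b) -> ((~b -> ~b) -> b))) = max(0, 0.25) = 0.25
Checking all 25 assignments confirms none give a value below 0.25.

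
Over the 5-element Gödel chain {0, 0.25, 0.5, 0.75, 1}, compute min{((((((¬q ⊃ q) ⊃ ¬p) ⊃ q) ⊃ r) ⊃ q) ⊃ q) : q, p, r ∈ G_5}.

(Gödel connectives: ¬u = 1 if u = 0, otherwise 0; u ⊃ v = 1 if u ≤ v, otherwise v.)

0.25

The minimum is attained at q = 0.25, p = 0, r = 0:
  ¬q: Gödel ¬ of 0.25 = 0 (operand ≠ 0)
  (¬q ⊃ q): 0 ≤ 0.25, so result = 1
  ¬p: Gödel ¬ of 0 = 1 (operand is 0)
  ((¬q ⊃ q) ⊃ ¬p): 1 ≤ 1, so result = 1
  (((¬q ⊃ q) ⊃ ¬p) ⊃ q): 1 > 0.25, so result = 0.25
  ((((¬q ⊃ q) ⊃ ¬p) ⊃ q) ⊃ r): 0.25 > 0, so result = 0
  (((((¬q ⊃ q) ⊃ ¬p) ⊃ q) ⊃ r) ⊃ q): 0 ≤ 0.25, so result = 1
  ((((((¬q ⊃ q) ⊃ ¬p) ⊃ q) ⊃ r) ⊃ q) ⊃ q): 1 > 0.25, so result = 0.25
Checking all 125 assignments confirms none give a value below 0.25.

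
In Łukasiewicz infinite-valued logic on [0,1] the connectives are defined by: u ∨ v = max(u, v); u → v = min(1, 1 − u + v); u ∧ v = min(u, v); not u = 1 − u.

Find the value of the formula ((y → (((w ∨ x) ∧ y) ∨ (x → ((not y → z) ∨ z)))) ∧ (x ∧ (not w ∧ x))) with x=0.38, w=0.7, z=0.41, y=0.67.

0.30

(w ∨ x) = max(0.7, 0.38) = 0.7
((w ∨ x) ∧ y) = min(0.7, 0.67) = 0.67
not y: Łukasiewicz ¬ gives 1 − 0.67 = 0.33
(not y → z): min(1, 1 − 0.33 + 0.41) = 1
((not y → z) ∨ z) = max(1, 0.41) = 1
(x → ((not y → z) ∨ z)): min(1, 1 − 0.38 + 1) = 1
(((w ∨ x) ∧ y) ∨ (x → ((not y → z) ∨ z))) = max(0.67, 1) = 1
(y → (((w ∨ x) ∧ y) ∨ (x → ((not y → z) ∨ z)))): min(1, 1 − 0.67 + 1) = 1
not w: Łukasiewicz ¬ gives 1 − 0.7 = 0.3
(not w ∧ x) = min(0.3, 0.38) = 0.3
(x ∧ (not w ∧ x)) = min(0.38, 0.3) = 0.3
((y → (((w ∨ x) ∧ y) ∨ (x → ((not y → z) ∨ z)))) ∧ (x ∧ (not w ∧ x))) = min(1, 0.3) = 0.3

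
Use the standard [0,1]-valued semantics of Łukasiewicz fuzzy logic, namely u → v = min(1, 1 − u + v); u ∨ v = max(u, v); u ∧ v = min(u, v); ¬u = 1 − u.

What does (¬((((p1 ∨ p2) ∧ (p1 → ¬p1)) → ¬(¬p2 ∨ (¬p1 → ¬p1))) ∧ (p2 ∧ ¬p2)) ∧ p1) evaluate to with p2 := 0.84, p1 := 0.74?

0.74

(p1 ∨ p2) = max(0.74, 0.84) = 0.84
¬p1: Łukasiewicz ¬ gives 1 − 0.74 = 0.26
(p1 → ¬p1): min(1, 1 − 0.74 + 0.26) = 0.52
((p1 ∨ p2) ∧ (p1 → ¬p1)) = min(0.84, 0.52) = 0.52
¬p2: Łukasiewicz ¬ gives 1 − 0.84 = 0.16
¬p1: Łukasiewicz ¬ gives 1 − 0.74 = 0.26
¬p1: Łukasiewicz ¬ gives 1 − 0.74 = 0.26
(¬p1 → ¬p1): min(1, 1 − 0.26 + 0.26) = 1
(¬p2 ∨ (¬p1 → ¬p1)) = max(0.16, 1) = 1
¬(¬p2 ∨ (¬p1 → ¬p1)): Łukasiewicz ¬ gives 1 − 1 = 0
(((p1 ∨ p2) ∧ (p1 → ¬p1)) → ¬(¬p2 ∨ (¬p1 → ¬p1))): min(1, 1 − 0.52 + 0) = 0.48
¬p2: Łukasiewicz ¬ gives 1 − 0.84 = 0.16
(p2 ∧ ¬p2) = min(0.84, 0.16) = 0.16
((((p1 ∨ p2) ∧ (p1 → ¬p1)) → ¬(¬p2 ∨ (¬p1 → ¬p1))) ∧ (p2 ∧ ¬p2)) = min(0.48, 0.16) = 0.16
¬((((p1 ∨ p2) ∧ (p1 → ¬p1)) → ¬(¬p2 ∨ (¬p1 → ¬p1))) ∧ (p2 ∧ ¬p2)): Łukasiewicz ¬ gives 1 − 0.16 = 0.84
(¬((((p1 ∨ p2) ∧ (p1 → ¬p1)) → ¬(¬p2 ∨ (¬p1 → ¬p1))) ∧ (p2 ∧ ¬p2)) ∧ p1) = min(0.84, 0.74) = 0.74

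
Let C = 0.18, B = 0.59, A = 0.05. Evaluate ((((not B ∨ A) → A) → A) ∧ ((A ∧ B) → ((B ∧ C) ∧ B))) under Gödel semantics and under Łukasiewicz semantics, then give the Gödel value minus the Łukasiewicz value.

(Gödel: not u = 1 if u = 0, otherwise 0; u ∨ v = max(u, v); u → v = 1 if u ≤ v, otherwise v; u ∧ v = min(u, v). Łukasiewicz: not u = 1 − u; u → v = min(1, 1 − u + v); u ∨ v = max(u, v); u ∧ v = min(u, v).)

Gödel evaluation:
  not B: Gödel ¬ of 0.59 = 0 (operand ≠ 0)
  (not B ∨ A) = max(0, 0.05) = 0.05
  ((not B ∨ A) → A): 0.05 ≤ 0.05, so result = 1
  (((not B ∨ A) → A) → A): 1 > 0.05, so result = 0.05
  (A ∧ B) = min(0.05, 0.59) = 0.05
  (B ∧ C) = min(0.59, 0.18) = 0.18
  ((B ∧ C) ∧ B) = min(0.18, 0.59) = 0.18
  ((A ∧ B) → ((B ∧ C) ∧ B)): 0.05 ≤ 0.18, so result = 1
  ((((not B ∨ A) → A) → A) ∧ ((A ∧ B) → ((B ∧ C) ∧ B))) = min(0.05, 1) = 0.05
  Gödel value = 0.05
Łukasiewicz evaluation:
  not B: Łukasiewicz ¬ gives 1 − 0.59 = 0.41
  (not B ∨ A) = max(0.41, 0.05) = 0.41
  ((not B ∨ A) → A): min(1, 1 − 0.41 + 0.05) = 0.64
  (((not B ∨ A) → A) → A): min(1, 1 − 0.64 + 0.05) = 0.41
  (A ∧ B) = min(0.05, 0.59) = 0.05
  (B ∧ C) = min(0.59, 0.18) = 0.18
  ((B ∧ C) ∧ B) = min(0.18, 0.59) = 0.18
  ((A ∧ B) → ((B ∧ C) ∧ B)): min(1, 1 − 0.05 + 0.18) = 1
  ((((not B ∨ A) → A) → A) ∧ ((A ∧ B) → ((B ∧ C) ∧ B))) = min(0.41, 1) = 0.41
  Łukasiewicz value = 0.41
Difference: 0.05 − 0.41 = -0.36

-0.36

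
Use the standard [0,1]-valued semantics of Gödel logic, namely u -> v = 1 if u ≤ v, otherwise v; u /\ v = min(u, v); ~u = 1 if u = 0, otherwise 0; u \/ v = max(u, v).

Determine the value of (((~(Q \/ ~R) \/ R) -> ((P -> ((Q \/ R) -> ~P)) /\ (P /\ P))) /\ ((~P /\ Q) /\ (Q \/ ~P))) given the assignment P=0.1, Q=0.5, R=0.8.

0.00

~R: Gödel ¬ of 0.8 = 0 (operand ≠ 0)
(Q \/ ~R) = max(0.5, 0) = 0.5
~(Q \/ ~R): Gödel ¬ of 0.5 = 0 (operand ≠ 0)
(~(Q \/ ~R) \/ R) = max(0, 0.8) = 0.8
(Q \/ R) = max(0.5, 0.8) = 0.8
~P: Gödel ¬ of 0.1 = 0 (operand ≠ 0)
((Q \/ R) -> ~P): 0.8 > 0, so result = 0
(P -> ((Q \/ R) -> ~P)): 0.1 > 0, so result = 0
(P /\ P) = min(0.1, 0.1) = 0.1
((P -> ((Q \/ R) -> ~P)) /\ (P /\ P)) = min(0, 0.1) = 0
((~(Q \/ ~R) \/ R) -> ((P -> ((Q \/ R) -> ~P)) /\ (P /\ P))): 0.8 > 0, so result = 0
~P: Gödel ¬ of 0.1 = 0 (operand ≠ 0)
(~P /\ Q) = min(0, 0.5) = 0
~P: Gödel ¬ of 0.1 = 0 (operand ≠ 0)
(Q \/ ~P) = max(0.5, 0) = 0.5
((~P /\ Q) /\ (Q \/ ~P)) = min(0, 0.5) = 0
(((~(Q \/ ~R) \/ R) -> ((P -> ((Q \/ R) -> ~P)) /\ (P /\ P))) /\ ((~P /\ Q) /\ (Q \/ ~P))) = min(0, 0) = 0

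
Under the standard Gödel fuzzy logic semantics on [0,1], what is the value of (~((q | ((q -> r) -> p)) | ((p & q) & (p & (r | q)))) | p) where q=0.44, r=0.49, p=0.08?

(q -> r): 0.44 ≤ 0.49, so result = 1
((q -> r) -> p): 1 > 0.08, so result = 0.08
(q | ((q -> r) -> p)) = max(0.44, 0.08) = 0.44
(p & q) = min(0.08, 0.44) = 0.08
(r | q) = max(0.49, 0.44) = 0.49
(p & (r | q)) = min(0.08, 0.49) = 0.08
((p & q) & (p & (r | q))) = min(0.08, 0.08) = 0.08
((q | ((q -> r) -> p)) | ((p & q) & (p & (r | q)))) = max(0.44, 0.08) = 0.44
~((q | ((q -> r) -> p)) | ((p & q) & (p & (r | q)))): Gödel ¬ of 0.44 = 0 (operand ≠ 0)
(~((q | ((q -> r) -> p)) | ((p & q) & (p & (r | q)))) | p) = max(0, 0.08) = 0.08

0.08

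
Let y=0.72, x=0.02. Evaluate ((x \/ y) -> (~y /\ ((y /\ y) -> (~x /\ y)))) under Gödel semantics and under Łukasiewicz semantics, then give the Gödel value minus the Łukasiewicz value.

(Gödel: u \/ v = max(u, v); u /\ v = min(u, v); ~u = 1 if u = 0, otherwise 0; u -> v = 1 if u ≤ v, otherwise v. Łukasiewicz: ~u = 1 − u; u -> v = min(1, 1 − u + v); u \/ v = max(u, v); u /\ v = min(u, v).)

Gödel evaluation:
  (x \/ y) = max(0.02, 0.72) = 0.72
  ~y: Gödel ¬ of 0.72 = 0 (operand ≠ 0)
  (y /\ y) = min(0.72, 0.72) = 0.72
  ~x: Gödel ¬ of 0.02 = 0 (operand ≠ 0)
  (~x /\ y) = min(0, 0.72) = 0
  ((y /\ y) -> (~x /\ y)): 0.72 > 0, so result = 0
  (~y /\ ((y /\ y) -> (~x /\ y))) = min(0, 0) = 0
  ((x \/ y) -> (~y /\ ((y /\ y) -> (~x /\ y)))): 0.72 > 0, so result = 0
  Gödel value = 0
Łukasiewicz evaluation:
  (x \/ y) = max(0.02, 0.72) = 0.72
  ~y: Łukasiewicz ¬ gives 1 − 0.72 = 0.28
  (y /\ y) = min(0.72, 0.72) = 0.72
  ~x: Łukasiewicz ¬ gives 1 − 0.02 = 0.98
  (~x /\ y) = min(0.98, 0.72) = 0.72
  ((y /\ y) -> (~x /\ y)): min(1, 1 − 0.72 + 0.72) = 1
  (~y /\ ((y /\ y) -> (~x /\ y))) = min(0.28, 1) = 0.28
  ((x \/ y) -> (~y /\ ((y /\ y) -> (~x /\ y)))): min(1, 1 − 0.72 + 0.28) = 0.56
  Łukasiewicz value = 0.56
Difference: 0 − 0.56 = -0.56

-0.56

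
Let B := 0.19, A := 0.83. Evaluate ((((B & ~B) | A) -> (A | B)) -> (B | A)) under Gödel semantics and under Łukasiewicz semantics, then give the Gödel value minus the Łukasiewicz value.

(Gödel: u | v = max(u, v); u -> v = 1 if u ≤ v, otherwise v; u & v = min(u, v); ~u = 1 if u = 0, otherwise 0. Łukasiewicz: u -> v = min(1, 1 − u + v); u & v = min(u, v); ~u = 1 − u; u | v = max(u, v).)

0.00

Gödel evaluation:
  ~B: Gödel ¬ of 0.19 = 0 (operand ≠ 0)
  (B & ~B) = min(0.19, 0) = 0
  ((B & ~B) | A) = max(0, 0.83) = 0.83
  (A | B) = max(0.83, 0.19) = 0.83
  (((B & ~B) | A) -> (A | B)): 0.83 ≤ 0.83, so result = 1
  (B | A) = max(0.19, 0.83) = 0.83
  ((((B & ~B) | A) -> (A | B)) -> (B | A)): 1 > 0.83, so result = 0.83
  Gödel value = 0.83
Łukasiewicz evaluation:
  ~B: Łukasiewicz ¬ gives 1 − 0.19 = 0.81
  (B & ~B) = min(0.19, 0.81) = 0.19
  ((B & ~B) | A) = max(0.19, 0.83) = 0.83
  (A | B) = max(0.83, 0.19) = 0.83
  (((B & ~B) | A) -> (A | B)): min(1, 1 − 0.83 + 0.83) = 1
  (B | A) = max(0.19, 0.83) = 0.83
  ((((B & ~B) | A) -> (A | B)) -> (B | A)): min(1, 1 − 1 + 0.83) = 0.83
  Łukasiewicz value = 0.83
Difference: 0.83 − 0.83 = 0.00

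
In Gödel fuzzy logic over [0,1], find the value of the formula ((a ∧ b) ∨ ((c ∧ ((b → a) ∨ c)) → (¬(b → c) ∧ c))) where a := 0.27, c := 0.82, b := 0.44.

(a ∧ b) = min(0.27, 0.44) = 0.27
(b → a): 0.44 > 0.27, so result = 0.27
((b → a) ∨ c) = max(0.27, 0.82) = 0.82
(c ∧ ((b → a) ∨ c)) = min(0.82, 0.82) = 0.82
(b → c): 0.44 ≤ 0.82, so result = 1
¬(b → c): Gödel ¬ of 1 = 0 (operand ≠ 0)
(¬(b → c) ∧ c) = min(0, 0.82) = 0
((c ∧ ((b → a) ∨ c)) → (¬(b → c) ∧ c)): 0.82 > 0, so result = 0
((a ∧ b) ∨ ((c ∧ ((b → a) ∨ c)) → (¬(b → c) ∧ c))) = max(0.27, 0) = 0.27

0.27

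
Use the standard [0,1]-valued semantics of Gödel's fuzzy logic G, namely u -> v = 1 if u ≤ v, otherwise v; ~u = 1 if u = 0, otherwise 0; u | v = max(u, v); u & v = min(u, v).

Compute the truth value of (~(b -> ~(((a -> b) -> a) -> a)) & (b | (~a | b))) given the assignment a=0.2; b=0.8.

0.80

(a -> b): 0.2 ≤ 0.8, so result = 1
((a -> b) -> a): 1 > 0.2, so result = 0.2
(((a -> b) -> a) -> a): 0.2 ≤ 0.2, so result = 1
~(((a -> b) -> a) -> a): Gödel ¬ of 1 = 0 (operand ≠ 0)
(b -> ~(((a -> b) -> a) -> a)): 0.8 > 0, so result = 0
~(b -> ~(((a -> b) -> a) -> a)): Gödel ¬ of 0 = 1 (operand is 0)
~a: Gödel ¬ of 0.2 = 0 (operand ≠ 0)
(~a | b) = max(0, 0.8) = 0.8
(b | (~a | b)) = max(0.8, 0.8) = 0.8
(~(b -> ~(((a -> b) -> a) -> a)) & (b | (~a | b))) = min(1, 0.8) = 0.8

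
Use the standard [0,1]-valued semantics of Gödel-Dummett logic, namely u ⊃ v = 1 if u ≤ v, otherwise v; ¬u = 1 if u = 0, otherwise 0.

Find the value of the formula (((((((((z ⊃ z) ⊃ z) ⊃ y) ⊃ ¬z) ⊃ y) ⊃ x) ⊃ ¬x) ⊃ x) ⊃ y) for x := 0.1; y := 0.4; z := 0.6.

(z ⊃ z): 0.6 ≤ 0.6, so result = 1
((z ⊃ z) ⊃ z): 1 > 0.6, so result = 0.6
(((z ⊃ z) ⊃ z) ⊃ y): 0.6 > 0.4, so result = 0.4
¬z: Gödel ¬ of 0.6 = 0 (operand ≠ 0)
((((z ⊃ z) ⊃ z) ⊃ y) ⊃ ¬z): 0.4 > 0, so result = 0
(((((z ⊃ z) ⊃ z) ⊃ y) ⊃ ¬z) ⊃ y): 0 ≤ 0.4, so result = 1
((((((z ⊃ z) ⊃ z) ⊃ y) ⊃ ¬z) ⊃ y) ⊃ x): 1 > 0.1, so result = 0.1
¬x: Gödel ¬ of 0.1 = 0 (operand ≠ 0)
(((((((z ⊃ z) ⊃ z) ⊃ y) ⊃ ¬z) ⊃ y) ⊃ x) ⊃ ¬x): 0.1 > 0, so result = 0
((((((((z ⊃ z) ⊃ z) ⊃ y) ⊃ ¬z) ⊃ y) ⊃ x) ⊃ ¬x) ⊃ x): 0 ≤ 0.1, so result = 1
(((((((((z ⊃ z) ⊃ z) ⊃ y) ⊃ ¬z) ⊃ y) ⊃ x) ⊃ ¬x) ⊃ x) ⊃ y): 1 > 0.4, so result = 0.4

0.40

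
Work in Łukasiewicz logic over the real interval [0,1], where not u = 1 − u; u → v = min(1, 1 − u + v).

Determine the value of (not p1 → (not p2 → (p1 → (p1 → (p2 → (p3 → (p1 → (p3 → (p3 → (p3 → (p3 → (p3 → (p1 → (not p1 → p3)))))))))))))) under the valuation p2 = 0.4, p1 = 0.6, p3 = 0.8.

not p1: Łukasiewicz ¬ gives 1 − 0.6 = 0.4
not p2: Łukasiewicz ¬ gives 1 − 0.4 = 0.6
not p1: Łukasiewicz ¬ gives 1 − 0.6 = 0.4
(not p1 → p3): min(1, 1 − 0.4 + 0.8) = 1
(p1 → (not p1 → p3)): min(1, 1 − 0.6 + 1) = 1
(p3 → (p1 → (not p1 → p3))): min(1, 1 − 0.8 + 1) = 1
(p3 → (p3 → (p1 → (not p1 → p3)))): min(1, 1 − 0.8 + 1) = 1
(p3 → (p3 → (p3 → (p1 → (not p1 → p3))))): min(1, 1 − 0.8 + 1) = 1
(p3 → (p3 → (p3 → (p3 → (p1 → (not p1 → p3)))))): min(1, 1 − 0.8 + 1) = 1
(p3 → (p3 → (p3 → (p3 → (p3 → (p1 → (not p1 → p3))))))): min(1, 1 − 0.8 + 1) = 1
(p1 → (p3 → (p3 → (p3 → (p3 → (p3 → (p1 → (not p1 → p3)))))))): min(1, 1 − 0.6 + 1) = 1
(p3 → (p1 → (p3 → (p3 → (p3 → (p3 → (p3 → (p1 → (not p1 → p3))))))))): min(1, 1 − 0.8 + 1) = 1
(p2 → (p3 → (p1 → (p3 → (p3 → (p3 → (p3 → (p3 → (p1 → (not p1 → p3)))))))))): min(1, 1 − 0.4 + 1) = 1
(p1 → (p2 → (p3 → (p1 → (p3 → (p3 → (p3 → (p3 → (p3 → (p1 → (not p1 → p3))))))))))): min(1, 1 − 0.6 + 1) = 1
(p1 → (p1 → (p2 → (p3 → (p1 → (p3 → (p3 → (p3 → (p3 → (p3 → (p1 → (not p1 → p3)))))))))))): min(1, 1 − 0.6 + 1) = 1
(not p2 → (p1 → (p1 → (p2 → (p3 → (p1 → (p3 → (p3 → (p3 → (p3 → (p3 → (p1 → (not p1 → p3))))))))))))): min(1, 1 − 0.6 + 1) = 1
(not p1 → (not p2 → (p1 → (p1 → (p2 → (p3 → (p1 → (p3 → (p3 → (p3 → (p3 → (p3 → (p1 → (not p1 → p3)))))))))))))): min(1, 1 − 0.4 + 1) = 1

1.00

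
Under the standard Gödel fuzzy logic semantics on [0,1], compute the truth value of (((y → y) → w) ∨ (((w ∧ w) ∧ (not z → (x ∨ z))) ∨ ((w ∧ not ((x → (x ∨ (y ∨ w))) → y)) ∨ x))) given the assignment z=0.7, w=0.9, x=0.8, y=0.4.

0.90

(y → y): 0.4 ≤ 0.4, so result = 1
((y → y) → w): 1 > 0.9, so result = 0.9
(w ∧ w) = min(0.9, 0.9) = 0.9
not z: Gödel ¬ of 0.7 = 0 (operand ≠ 0)
(x ∨ z) = max(0.8, 0.7) = 0.8
(not z → (x ∨ z)): 0 ≤ 0.8, so result = 1
((w ∧ w) ∧ (not z → (x ∨ z))) = min(0.9, 1) = 0.9
(y ∨ w) = max(0.4, 0.9) = 0.9
(x ∨ (y ∨ w)) = max(0.8, 0.9) = 0.9
(x → (x ∨ (y ∨ w))): 0.8 ≤ 0.9, so result = 1
((x → (x ∨ (y ∨ w))) → y): 1 > 0.4, so result = 0.4
not ((x → (x ∨ (y ∨ w))) → y): Gödel ¬ of 0.4 = 0 (operand ≠ 0)
(w ∧ not ((x → (x ∨ (y ∨ w))) → y)) = min(0.9, 0) = 0
((w ∧ not ((x → (x ∨ (y ∨ w))) → y)) ∨ x) = max(0, 0.8) = 0.8
(((w ∧ w) ∧ (not z → (x ∨ z))) ∨ ((w ∧ not ((x → (x ∨ (y ∨ w))) → y)) ∨ x)) = max(0.9, 0.8) = 0.9
(((y → y) → w) ∨ (((w ∧ w) ∧ (not z → (x ∨ z))) ∨ ((w ∧ not ((x → (x ∨ (y ∨ w))) → y)) ∨ x))) = max(0.9, 0.9) = 0.9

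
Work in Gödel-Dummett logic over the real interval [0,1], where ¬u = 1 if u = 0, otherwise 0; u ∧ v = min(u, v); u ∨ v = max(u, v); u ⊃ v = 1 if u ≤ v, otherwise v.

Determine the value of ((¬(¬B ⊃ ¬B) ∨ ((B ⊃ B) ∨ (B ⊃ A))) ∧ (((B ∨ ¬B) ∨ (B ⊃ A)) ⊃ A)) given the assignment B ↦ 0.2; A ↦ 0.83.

¬B: Gödel ¬ of 0.2 = 0 (operand ≠ 0)
¬B: Gödel ¬ of 0.2 = 0 (operand ≠ 0)
(¬B ⊃ ¬B): 0 ≤ 0, so result = 1
¬(¬B ⊃ ¬B): Gödel ¬ of 1 = 0 (operand ≠ 0)
(B ⊃ B): 0.2 ≤ 0.2, so result = 1
(B ⊃ A): 0.2 ≤ 0.83, so result = 1
((B ⊃ B) ∨ (B ⊃ A)) = max(1, 1) = 1
(¬(¬B ⊃ ¬B) ∨ ((B ⊃ B) ∨ (B ⊃ A))) = max(0, 1) = 1
¬B: Gödel ¬ of 0.2 = 0 (operand ≠ 0)
(B ∨ ¬B) = max(0.2, 0) = 0.2
(B ⊃ A): 0.2 ≤ 0.83, so result = 1
((B ∨ ¬B) ∨ (B ⊃ A)) = max(0.2, 1) = 1
(((B ∨ ¬B) ∨ (B ⊃ A)) ⊃ A): 1 > 0.83, so result = 0.83
((¬(¬B ⊃ ¬B) ∨ ((B ⊃ B) ∨ (B ⊃ A))) ∧ (((B ∨ ¬B) ∨ (B ⊃ A)) ⊃ A)) = min(1, 0.83) = 0.83

0.83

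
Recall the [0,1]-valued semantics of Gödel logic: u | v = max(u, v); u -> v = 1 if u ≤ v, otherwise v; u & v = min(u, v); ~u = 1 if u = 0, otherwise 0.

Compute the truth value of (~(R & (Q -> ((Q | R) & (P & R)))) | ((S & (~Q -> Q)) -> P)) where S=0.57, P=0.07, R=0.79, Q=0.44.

(Q | R) = max(0.44, 0.79) = 0.79
(P & R) = min(0.07, 0.79) = 0.07
((Q | R) & (P & R)) = min(0.79, 0.07) = 0.07
(Q -> ((Q | R) & (P & R))): 0.44 > 0.07, so result = 0.07
(R & (Q -> ((Q | R) & (P & R)))) = min(0.79, 0.07) = 0.07
~(R & (Q -> ((Q | R) & (P & R)))): Gödel ¬ of 0.07 = 0 (operand ≠ 0)
~Q: Gödel ¬ of 0.44 = 0 (operand ≠ 0)
(~Q -> Q): 0 ≤ 0.44, so result = 1
(S & (~Q -> Q)) = min(0.57, 1) = 0.57
((S & (~Q -> Q)) -> P): 0.57 > 0.07, so result = 0.07
(~(R & (Q -> ((Q | R) & (P & R)))) | ((S & (~Q -> Q)) -> P)) = max(0, 0.07) = 0.07

0.07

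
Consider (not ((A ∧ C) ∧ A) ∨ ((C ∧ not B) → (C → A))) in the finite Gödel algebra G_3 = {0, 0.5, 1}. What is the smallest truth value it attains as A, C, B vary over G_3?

The minimum is attained at A = 0.5, C = 1, B = 0:
  (A ∧ C) = min(0.5, 1) = 0.5
  ((A ∧ C) ∧ A) = min(0.5, 0.5) = 0.5
  not ((A ∧ C) ∧ A): Gödel ¬ of 0.5 = 0 (operand ≠ 0)
  not B: Gödel ¬ of 0 = 1 (operand is 0)
  (C ∧ not B) = min(1, 1) = 1
  (C → A): 1 > 0.5, so result = 0.5
  ((C ∧ not B) → (C → A)): 1 > 0.5, so result = 0.5
  (not ((A ∧ C) ∧ A) ∨ ((C ∧ not B) → (C → A))) = max(0, 0.5) = 0.5
Checking all 27 assignments confirms none give a value below 0.50.

0.50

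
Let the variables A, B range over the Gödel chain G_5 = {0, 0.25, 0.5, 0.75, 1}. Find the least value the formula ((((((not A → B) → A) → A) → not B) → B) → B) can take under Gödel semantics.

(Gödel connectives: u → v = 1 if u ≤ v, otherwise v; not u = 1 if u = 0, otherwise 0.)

The minimum is attained at A = 0, B = 0.25:
  not A: Gödel ¬ of 0 = 1 (operand is 0)
  (not A → B): 1 > 0.25, so result = 0.25
  ((not A → B) → A): 0.25 > 0, so result = 0
  (((not A → B) → A) → A): 0 ≤ 0, so result = 1
  not B: Gödel ¬ of 0.25 = 0 (operand ≠ 0)
  ((((not A → B) → A) → A) → not B): 1 > 0, so result = 0
  (((((not A → B) → A) → A) → not B) → B): 0 ≤ 0.25, so result = 1
  ((((((not A → B) → A) → A) → not B) → B) → B): 1 > 0.25, so result = 0.25
Checking all 25 assignments confirms none give a value below 0.25.

0.25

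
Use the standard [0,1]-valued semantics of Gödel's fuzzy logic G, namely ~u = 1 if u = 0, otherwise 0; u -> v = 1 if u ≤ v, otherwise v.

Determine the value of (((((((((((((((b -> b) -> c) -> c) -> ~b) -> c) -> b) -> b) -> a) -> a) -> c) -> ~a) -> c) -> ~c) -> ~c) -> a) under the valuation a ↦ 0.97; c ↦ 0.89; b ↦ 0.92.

0.97

(b -> b): 0.92 ≤ 0.92, so result = 1
((b -> b) -> c): 1 > 0.89, so result = 0.89
(((b -> b) -> c) -> c): 0.89 ≤ 0.89, so result = 1
~b: Gödel ¬ of 0.92 = 0 (operand ≠ 0)
((((b -> b) -> c) -> c) -> ~b): 1 > 0, so result = 0
(((((b -> b) -> c) -> c) -> ~b) -> c): 0 ≤ 0.89, so result = 1
((((((b -> b) -> c) -> c) -> ~b) -> c) -> b): 1 > 0.92, so result = 0.92
(((((((b -> b) -> c) -> c) -> ~b) -> c) -> b) -> b): 0.92 ≤ 0.92, so result = 1
((((((((b -> b) -> c) -> c) -> ~b) -> c) -> b) -> b) -> a): 1 > 0.97, so result = 0.97
(((((((((b -> b) -> c) -> c) -> ~b) -> c) -> b) -> b) -> a) -> a): 0.97 ≤ 0.97, so result = 1
((((((((((b -> b) -> c) -> c) -> ~b) -> c) -> b) -> b) -> a) -> a) -> c): 1 > 0.89, so result = 0.89
~a: Gödel ¬ of 0.97 = 0 (operand ≠ 0)
(((((((((((b -> b) -> c) -> c) -> ~b) -> c) -> b) -> b) -> a) -> a) -> c) -> ~a): 0.89 > 0, so result = 0
((((((((((((b -> b) -> c) -> c) -> ~b) -> c) -> b) -> b) -> a) -> a) -> c) -> ~a) -> c): 0 ≤ 0.89, so result = 1
~c: Gödel ¬ of 0.89 = 0 (operand ≠ 0)
(((((((((((((b -> b) -> c) -> c) -> ~b) -> c) -> b) -> b) -> a) -> a) -> c) -> ~a) -> c) -> ~c): 1 > 0, so result = 0
~c: Gödel ¬ of 0.89 = 0 (operand ≠ 0)
((((((((((((((b -> b) -> c) -> c) -> ~b) -> c) -> b) -> b) -> a) -> a) -> c) -> ~a) -> c) -> ~c) -> ~c): 0 ≤ 0, so result = 1
(((((((((((((((b -> b) -> c) -> c) -> ~b) -> c) -> b) -> b) -> a) -> a) -> c) -> ~a) -> c) -> ~c) -> ~c) -> a): 1 > 0.97, so result = 0.97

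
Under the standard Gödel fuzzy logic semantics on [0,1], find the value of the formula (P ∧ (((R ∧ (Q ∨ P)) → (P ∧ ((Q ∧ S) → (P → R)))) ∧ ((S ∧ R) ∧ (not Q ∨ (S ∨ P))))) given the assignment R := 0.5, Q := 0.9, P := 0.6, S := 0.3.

0.30

(Q ∨ P) = max(0.9, 0.6) = 0.9
(R ∧ (Q ∨ P)) = min(0.5, 0.9) = 0.5
(Q ∧ S) = min(0.9, 0.3) = 0.3
(P → R): 0.6 > 0.5, so result = 0.5
((Q ∧ S) → (P → R)): 0.3 ≤ 0.5, so result = 1
(P ∧ ((Q ∧ S) → (P → R))) = min(0.6, 1) = 0.6
((R ∧ (Q ∨ P)) → (P ∧ ((Q ∧ S) → (P → R)))): 0.5 ≤ 0.6, so result = 1
(S ∧ R) = min(0.3, 0.5) = 0.3
not Q: Gödel ¬ of 0.9 = 0 (operand ≠ 0)
(S ∨ P) = max(0.3, 0.6) = 0.6
(not Q ∨ (S ∨ P)) = max(0, 0.6) = 0.6
((S ∧ R) ∧ (not Q ∨ (S ∨ P))) = min(0.3, 0.6) = 0.3
(((R ∧ (Q ∨ P)) → (P ∧ ((Q ∧ S) → (P → R)))) ∧ ((S ∧ R) ∧ (not Q ∨ (S ∨ P)))) = min(1, 0.3) = 0.3
(P ∧ (((R ∧ (Q ∨ P)) → (P ∧ ((Q ∧ S) → (P → R)))) ∧ ((S ∧ R) ∧ (not Q ∨ (S ∨ P))))) = min(0.6, 0.3) = 0.3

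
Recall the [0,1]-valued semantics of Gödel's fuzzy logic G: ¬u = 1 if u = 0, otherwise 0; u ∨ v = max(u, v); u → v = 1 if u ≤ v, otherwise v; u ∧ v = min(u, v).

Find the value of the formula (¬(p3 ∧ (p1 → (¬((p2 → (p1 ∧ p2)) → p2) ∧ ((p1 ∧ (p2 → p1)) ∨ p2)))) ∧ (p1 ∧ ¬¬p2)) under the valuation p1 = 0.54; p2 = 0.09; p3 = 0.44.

(p1 ∧ p2) = min(0.54, 0.09) = 0.09
(p2 → (p1 ∧ p2)): 0.09 ≤ 0.09, so result = 1
((p2 → (p1 ∧ p2)) → p2): 1 > 0.09, so result = 0.09
¬((p2 → (p1 ∧ p2)) → p2): Gödel ¬ of 0.09 = 0 (operand ≠ 0)
(p2 → p1): 0.09 ≤ 0.54, so result = 1
(p1 ∧ (p2 → p1)) = min(0.54, 1) = 0.54
((p1 ∧ (p2 → p1)) ∨ p2) = max(0.54, 0.09) = 0.54
(¬((p2 → (p1 ∧ p2)) → p2) ∧ ((p1 ∧ (p2 → p1)) ∨ p2)) = min(0, 0.54) = 0
(p1 → (¬((p2 → (p1 ∧ p2)) → p2) ∧ ((p1 ∧ (p2 → p1)) ∨ p2))): 0.54 > 0, so result = 0
(p3 ∧ (p1 → (¬((p2 → (p1 ∧ p2)) → p2) ∧ ((p1 ∧ (p2 → p1)) ∨ p2)))) = min(0.44, 0) = 0
¬(p3 ∧ (p1 → (¬((p2 → (p1 ∧ p2)) → p2) ∧ ((p1 ∧ (p2 → p1)) ∨ p2)))): Gödel ¬ of 0 = 1 (operand is 0)
¬p2: Gödel ¬ of 0.09 = 0 (operand ≠ 0)
¬¬p2: Gödel ¬ of 0 = 1 (operand is 0)
(p1 ∧ ¬¬p2) = min(0.54, 1) = 0.54
(¬(p3 ∧ (p1 → (¬((p2 → (p1 ∧ p2)) → p2) ∧ ((p1 ∧ (p2 → p1)) ∨ p2)))) ∧ (p1 ∧ ¬¬p2)) = min(1, 0.54) = 0.54

0.54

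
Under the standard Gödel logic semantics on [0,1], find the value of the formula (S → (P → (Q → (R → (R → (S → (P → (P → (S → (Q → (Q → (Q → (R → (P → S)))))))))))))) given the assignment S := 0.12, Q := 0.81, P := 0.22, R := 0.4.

1.00

(P → S): 0.22 > 0.12, so result = 0.12
(R → (P → S)): 0.4 > 0.12, so result = 0.12
(Q → (R → (P → S))): 0.81 > 0.12, so result = 0.12
(Q → (Q → (R → (P → S)))): 0.81 > 0.12, so result = 0.12
(Q → (Q → (Q → (R → (P → S))))): 0.81 > 0.12, so result = 0.12
(S → (Q → (Q → (Q → (R → (P → S)))))): 0.12 ≤ 0.12, so result = 1
(P → (S → (Q → (Q → (Q → (R → (P → S))))))): 0.22 ≤ 1, so result = 1
(P → (P → (S → (Q → (Q → (Q → (R → (P → S)))))))): 0.22 ≤ 1, so result = 1
(S → (P → (P → (S → (Q → (Q → (Q → (R → (P → S))))))))): 0.12 ≤ 1, so result = 1
(R → (S → (P → (P → (S → (Q → (Q → (Q → (R → (P → S)))))))))): 0.4 ≤ 1, so result = 1
(R → (R → (S → (P → (P → (S → (Q → (Q → (Q → (R → (P → S))))))))))): 0.4 ≤ 1, so result = 1
(Q → (R → (R → (S → (P → (P → (S → (Q → (Q → (Q → (R → (P → S)))))))))))): 0.81 ≤ 1, so result = 1
(P → (Q → (R → (R → (S → (P → (P → (S → (Q → (Q → (Q → (R → (P → S))))))))))))): 0.22 ≤ 1, so result = 1
(S → (P → (Q → (R → (R → (S → (P → (P → (S → (Q → (Q → (Q → (R → (P → S)))))))))))))): 0.12 ≤ 1, so result = 1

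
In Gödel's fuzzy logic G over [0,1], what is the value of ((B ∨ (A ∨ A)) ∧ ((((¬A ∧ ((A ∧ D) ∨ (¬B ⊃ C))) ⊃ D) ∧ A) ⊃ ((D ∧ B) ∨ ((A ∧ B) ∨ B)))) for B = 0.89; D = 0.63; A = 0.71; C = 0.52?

(A ∨ A) = max(0.71, 0.71) = 0.71
(B ∨ (A ∨ A)) = max(0.89, 0.71) = 0.89
¬A: Gödel ¬ of 0.71 = 0 (operand ≠ 0)
(A ∧ D) = min(0.71, 0.63) = 0.63
¬B: Gödel ¬ of 0.89 = 0 (operand ≠ 0)
(¬B ⊃ C): 0 ≤ 0.52, so result = 1
((A ∧ D) ∨ (¬B ⊃ C)) = max(0.63, 1) = 1
(¬A ∧ ((A ∧ D) ∨ (¬B ⊃ C))) = min(0, 1) = 0
((¬A ∧ ((A ∧ D) ∨ (¬B ⊃ C))) ⊃ D): 0 ≤ 0.63, so result = 1
(((¬A ∧ ((A ∧ D) ∨ (¬B ⊃ C))) ⊃ D) ∧ A) = min(1, 0.71) = 0.71
(D ∧ B) = min(0.63, 0.89) = 0.63
(A ∧ B) = min(0.71, 0.89) = 0.71
((A ∧ B) ∨ B) = max(0.71, 0.89) = 0.89
((D ∧ B) ∨ ((A ∧ B) ∨ B)) = max(0.63, 0.89) = 0.89
((((¬A ∧ ((A ∧ D) ∨ (¬B ⊃ C))) ⊃ D) ∧ A) ⊃ ((D ∧ B) ∨ ((A ∧ B) ∨ B))): 0.71 ≤ 0.89, so result = 1
((B ∨ (A ∨ A)) ∧ ((((¬A ∧ ((A ∧ D) ∨ (¬B ⊃ C))) ⊃ D) ∧ A) ⊃ ((D ∧ B) ∨ ((A ∧ B) ∨ B)))) = min(0.89, 1) = 0.89

0.89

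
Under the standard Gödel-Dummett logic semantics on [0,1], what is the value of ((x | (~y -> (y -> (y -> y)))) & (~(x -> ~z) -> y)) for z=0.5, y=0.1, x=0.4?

0.10

~y: Gödel ¬ of 0.1 = 0 (operand ≠ 0)
(y -> y): 0.1 ≤ 0.1, so result = 1
(y -> (y -> y)): 0.1 ≤ 1, so result = 1
(~y -> (y -> (y -> y))): 0 ≤ 1, so result = 1
(x | (~y -> (y -> (y -> y)))) = max(0.4, 1) = 1
~z: Gödel ¬ of 0.5 = 0 (operand ≠ 0)
(x -> ~z): 0.4 > 0, so result = 0
~(x -> ~z): Gödel ¬ of 0 = 1 (operand is 0)
(~(x -> ~z) -> y): 1 > 0.1, so result = 0.1
((x | (~y -> (y -> (y -> y)))) & (~(x -> ~z) -> y)) = min(1, 0.1) = 0.1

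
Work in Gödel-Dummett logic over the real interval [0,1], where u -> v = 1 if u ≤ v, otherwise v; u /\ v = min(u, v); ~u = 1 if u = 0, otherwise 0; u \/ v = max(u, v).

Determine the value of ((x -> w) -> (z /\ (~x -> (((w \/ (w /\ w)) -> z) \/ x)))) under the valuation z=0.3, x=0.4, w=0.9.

(x -> w): 0.4 ≤ 0.9, so result = 1
~x: Gödel ¬ of 0.4 = 0 (operand ≠ 0)
(w /\ w) = min(0.9, 0.9) = 0.9
(w \/ (w /\ w)) = max(0.9, 0.9) = 0.9
((w \/ (w /\ w)) -> z): 0.9 > 0.3, so result = 0.3
(((w \/ (w /\ w)) -> z) \/ x) = max(0.3, 0.4) = 0.4
(~x -> (((w \/ (w /\ w)) -> z) \/ x)): 0 ≤ 0.4, so result = 1
(z /\ (~x -> (((w \/ (w /\ w)) -> z) \/ x))) = min(0.3, 1) = 0.3
((x -> w) -> (z /\ (~x -> (((w \/ (w /\ w)) -> z) \/ x)))): 1 > 0.3, so result = 0.3

0.30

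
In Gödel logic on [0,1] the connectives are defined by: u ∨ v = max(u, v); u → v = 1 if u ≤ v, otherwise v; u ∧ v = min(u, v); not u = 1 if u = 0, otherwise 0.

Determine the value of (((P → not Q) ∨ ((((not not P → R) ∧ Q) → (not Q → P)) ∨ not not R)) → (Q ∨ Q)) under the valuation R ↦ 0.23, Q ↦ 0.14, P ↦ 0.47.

0.14

not Q: Gödel ¬ of 0.14 = 0 (operand ≠ 0)
(P → not Q): 0.47 > 0, so result = 0
not P: Gödel ¬ of 0.47 = 0 (operand ≠ 0)
not not P: Gödel ¬ of 0 = 1 (operand is 0)
(not not P → R): 1 > 0.23, so result = 0.23
((not not P → R) ∧ Q) = min(0.23, 0.14) = 0.14
not Q: Gödel ¬ of 0.14 = 0 (operand ≠ 0)
(not Q → P): 0 ≤ 0.47, so result = 1
(((not not P → R) ∧ Q) → (not Q → P)): 0.14 ≤ 1, so result = 1
not R: Gödel ¬ of 0.23 = 0 (operand ≠ 0)
not not R: Gödel ¬ of 0 = 1 (operand is 0)
((((not not P → R) ∧ Q) → (not Q → P)) ∨ not not R) = max(1, 1) = 1
((P → not Q) ∨ ((((not not P → R) ∧ Q) → (not Q → P)) ∨ not not R)) = max(0, 1) = 1
(Q ∨ Q) = max(0.14, 0.14) = 0.14
(((P → not Q) ∨ ((((not not P → R) ∧ Q) → (not Q → P)) ∨ not not R)) → (Q ∨ Q)): 1 > 0.14, so result = 0.14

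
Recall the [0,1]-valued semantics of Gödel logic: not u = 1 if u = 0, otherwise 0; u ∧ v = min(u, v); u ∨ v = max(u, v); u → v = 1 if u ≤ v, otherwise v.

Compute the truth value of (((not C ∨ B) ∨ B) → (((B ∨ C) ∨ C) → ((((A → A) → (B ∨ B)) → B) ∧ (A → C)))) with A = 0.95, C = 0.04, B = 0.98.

0.04

not C: Gödel ¬ of 0.04 = 0 (operand ≠ 0)
(not C ∨ B) = max(0, 0.98) = 0.98
((not C ∨ B) ∨ B) = max(0.98, 0.98) = 0.98
(B ∨ C) = max(0.98, 0.04) = 0.98
((B ∨ C) ∨ C) = max(0.98, 0.04) = 0.98
(A → A): 0.95 ≤ 0.95, so result = 1
(B ∨ B) = max(0.98, 0.98) = 0.98
((A → A) → (B ∨ B)): 1 > 0.98, so result = 0.98
(((A → A) → (B ∨ B)) → B): 0.98 ≤ 0.98, so result = 1
(A → C): 0.95 > 0.04, so result = 0.04
((((A → A) → (B ∨ B)) → B) ∧ (A → C)) = min(1, 0.04) = 0.04
(((B ∨ C) ∨ C) → ((((A → A) → (B ∨ B)) → B) ∧ (A → C))): 0.98 > 0.04, so result = 0.04
(((not C ∨ B) ∨ B) → (((B ∨ C) ∨ C) → ((((A → A) → (B ∨ B)) → B) ∧ (A → C)))): 0.98 > 0.04, so result = 0.04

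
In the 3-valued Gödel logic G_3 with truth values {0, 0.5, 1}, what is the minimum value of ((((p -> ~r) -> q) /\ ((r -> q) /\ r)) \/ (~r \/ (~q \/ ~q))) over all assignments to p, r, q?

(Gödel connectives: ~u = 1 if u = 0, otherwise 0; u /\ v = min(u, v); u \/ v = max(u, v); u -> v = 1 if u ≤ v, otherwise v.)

The minimum is attained at p = 0, r = 0.5, q = 0.5:
  ~r: Gödel ¬ of 0.5 = 0 (operand ≠ 0)
  (p -> ~r): 0 ≤ 0, so result = 1
  ((p -> ~r) -> q): 1 > 0.5, so result = 0.5
  (r -> q): 0.5 ≤ 0.5, so result = 1
  ((r -> q) /\ r) = min(1, 0.5) = 0.5
  (((p -> ~r) -> q) /\ ((r -> q) /\ r)) = min(0.5, 0.5) = 0.5
  ~r: Gödel ¬ of 0.5 = 0 (operand ≠ 0)
  ~q: Gödel ¬ of 0.5 = 0 (operand ≠ 0)
  ~q: Gödel ¬ of 0.5 = 0 (operand ≠ 0)
  (~q \/ ~q) = max(0, 0) = 0
  (~r \/ (~q \/ ~q)) = max(0, 0) = 0
  ((((p -> ~r) -> q) /\ ((r -> q) /\ r)) \/ (~r \/ (~q \/ ~q))) = max(0.5, 0) = 0.5
Checking all 27 assignments confirms none give a value below 0.50.

0.50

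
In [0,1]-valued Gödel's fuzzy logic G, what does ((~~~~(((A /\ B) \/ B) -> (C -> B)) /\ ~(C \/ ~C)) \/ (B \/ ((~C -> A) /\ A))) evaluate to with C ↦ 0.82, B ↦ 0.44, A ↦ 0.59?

(A /\ B) = min(0.59, 0.44) = 0.44
((A /\ B) \/ B) = max(0.44, 0.44) = 0.44
(C -> B): 0.82 > 0.44, so result = 0.44
(((A /\ B) \/ B) -> (C -> B)): 0.44 ≤ 0.44, so result = 1
~(((A /\ B) \/ B) -> (C -> B)): Gödel ¬ of 1 = 0 (operand ≠ 0)
~~(((A /\ B) \/ B) -> (C -> B)): Gödel ¬ of 0 = 1 (operand is 0)
~~~(((A /\ B) \/ B) -> (C -> B)): Gödel ¬ of 1 = 0 (operand ≠ 0)
~~~~(((A /\ B) \/ B) -> (C -> B)): Gödel ¬ of 0 = 1 (operand is 0)
~C: Gödel ¬ of 0.82 = 0 (operand ≠ 0)
(C \/ ~C) = max(0.82, 0) = 0.82
~(C \/ ~C): Gödel ¬ of 0.82 = 0 (operand ≠ 0)
(~~~~(((A /\ B) \/ B) -> (C -> B)) /\ ~(C \/ ~C)) = min(1, 0) = 0
~C: Gödel ¬ of 0.82 = 0 (operand ≠ 0)
(~C -> A): 0 ≤ 0.59, so result = 1
((~C -> A) /\ A) = min(1, 0.59) = 0.59
(B \/ ((~C -> A) /\ A)) = max(0.44, 0.59) = 0.59
((~~~~(((A /\ B) \/ B) -> (C -> B)) /\ ~(C \/ ~C)) \/ (B \/ ((~C -> A) /\ A))) = max(0, 0.59) = 0.59

0.59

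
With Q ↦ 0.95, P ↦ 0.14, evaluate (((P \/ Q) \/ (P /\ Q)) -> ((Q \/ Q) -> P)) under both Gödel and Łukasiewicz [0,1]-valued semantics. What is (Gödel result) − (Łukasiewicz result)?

Gödel evaluation:
  (P \/ Q) = max(0.14, 0.95) = 0.95
  (P /\ Q) = min(0.14, 0.95) = 0.14
  ((P \/ Q) \/ (P /\ Q)) = max(0.95, 0.14) = 0.95
  (Q \/ Q) = max(0.95, 0.95) = 0.95
  ((Q \/ Q) -> P): 0.95 > 0.14, so result = 0.14
  (((P \/ Q) \/ (P /\ Q)) -> ((Q \/ Q) -> P)): 0.95 > 0.14, so result = 0.14
  Gödel value = 0.14
Łukasiewicz evaluation:
  (P \/ Q) = max(0.14, 0.95) = 0.95
  (P /\ Q) = min(0.14, 0.95) = 0.14
  ((P \/ Q) \/ (P /\ Q)) = max(0.95, 0.14) = 0.95
  (Q \/ Q) = max(0.95, 0.95) = 0.95
  ((Q \/ Q) -> P): min(1, 1 − 0.95 + 0.14) = 0.19
  (((P \/ Q) \/ (P /\ Q)) -> ((Q \/ Q) -> P)): min(1, 1 − 0.95 + 0.19) = 0.24
  Łukasiewicz value = 0.24
Difference: 0.14 − 0.24 = -0.10

-0.10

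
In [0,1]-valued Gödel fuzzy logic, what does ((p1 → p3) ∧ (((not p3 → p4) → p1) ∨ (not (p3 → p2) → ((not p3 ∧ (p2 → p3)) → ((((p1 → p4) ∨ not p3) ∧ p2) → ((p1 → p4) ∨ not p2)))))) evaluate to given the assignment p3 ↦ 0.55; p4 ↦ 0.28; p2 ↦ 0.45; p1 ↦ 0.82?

(p1 → p3): 0.82 > 0.55, so result = 0.55
not p3: Gödel ¬ of 0.55 = 0 (operand ≠ 0)
(not p3 → p4): 0 ≤ 0.28, so result = 1
((not p3 → p4) → p1): 1 > 0.82, so result = 0.82
(p3 → p2): 0.55 > 0.45, so result = 0.45
not (p3 → p2): Gödel ¬ of 0.45 = 0 (operand ≠ 0)
not p3: Gödel ¬ of 0.55 = 0 (operand ≠ 0)
(p2 → p3): 0.45 ≤ 0.55, so result = 1
(not p3 ∧ (p2 → p3)) = min(0, 1) = 0
(p1 → p4): 0.82 > 0.28, so result = 0.28
not p3: Gödel ¬ of 0.55 = 0 (operand ≠ 0)
((p1 → p4) ∨ not p3) = max(0.28, 0) = 0.28
(((p1 → p4) ∨ not p3) ∧ p2) = min(0.28, 0.45) = 0.28
(p1 → p4): 0.82 > 0.28, so result = 0.28
not p2: Gödel ¬ of 0.45 = 0 (operand ≠ 0)
((p1 → p4) ∨ not p2) = max(0.28, 0) = 0.28
((((p1 → p4) ∨ not p3) ∧ p2) → ((p1 → p4) ∨ not p2)): 0.28 ≤ 0.28, so result = 1
((not p3 ∧ (p2 → p3)) → ((((p1 → p4) ∨ not p3) ∧ p2) → ((p1 → p4) ∨ not p2))): 0 ≤ 1, so result = 1
(not (p3 → p2) → ((not p3 ∧ (p2 → p3)) → ((((p1 → p4) ∨ not p3) ∧ p2) → ((p1 → p4) ∨ not p2)))): 0 ≤ 1, so result = 1
(((not p3 → p4) → p1) ∨ (not (p3 → p2) → ((not p3 ∧ (p2 → p3)) → ((((p1 → p4) ∨ not p3) ∧ p2) → ((p1 → p4) ∨ not p2))))) = max(0.82, 1) = 1
((p1 → p3) ∧ (((not p3 → p4) → p1) ∨ (not (p3 → p2) → ((not p3 ∧ (p2 → p3)) → ((((p1 → p4) ∨ not p3) ∧ p2) → ((p1 → p4) ∨ not p2)))))) = min(0.55, 1) = 0.55

0.55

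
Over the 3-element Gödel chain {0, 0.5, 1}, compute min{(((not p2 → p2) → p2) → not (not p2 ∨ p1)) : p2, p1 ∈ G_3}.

0.00

The minimum is attained at p2 = 0, p1 = 0:
  not p2: Gödel ¬ of 0 = 1 (operand is 0)
  (not p2 → p2): 1 > 0, so result = 0
  ((not p2 → p2) → p2): 0 ≤ 0, so result = 1
  not p2: Gödel ¬ of 0 = 1 (operand is 0)
  (not p2 ∨ p1) = max(1, 0) = 1
  not (not p2 ∨ p1): Gödel ¬ of 1 = 0 (operand ≠ 0)
  (((not p2 → p2) → p2) → not (not p2 ∨ p1)): 1 > 0, so result = 0
Checking all 9 assignments confirms none give a value below 0.00.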